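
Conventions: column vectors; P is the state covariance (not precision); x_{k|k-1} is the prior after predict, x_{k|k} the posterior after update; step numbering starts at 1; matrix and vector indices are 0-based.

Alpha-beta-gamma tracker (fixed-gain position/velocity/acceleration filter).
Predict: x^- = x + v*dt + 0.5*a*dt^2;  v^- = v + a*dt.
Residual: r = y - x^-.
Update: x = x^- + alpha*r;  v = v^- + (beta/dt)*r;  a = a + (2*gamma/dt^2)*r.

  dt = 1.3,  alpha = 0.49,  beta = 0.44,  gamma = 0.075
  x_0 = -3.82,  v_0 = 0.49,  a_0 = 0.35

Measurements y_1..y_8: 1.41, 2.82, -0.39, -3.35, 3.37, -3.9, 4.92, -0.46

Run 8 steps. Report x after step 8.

step 1: x_pred=-2.8872  r=4.2973  x^+=-0.7816  v^+=2.3995  a^+=0.7314
step 2: x_pred=2.9557  r=-0.1357  x^+=2.8892  v^+=3.3043  a^+=0.7194
step 3: x_pred=7.7927  r=-8.1827  x^+=3.7832  v^+=1.4700  a^+=-0.0069
step 4: x_pred=5.6883  r=-9.0383  x^+=1.2595  v^+=-1.5981  a^+=-0.8091
step 5: x_pred=-1.5017  r=4.8717  x^+=0.8854  v^+=-1.0011  a^+=-0.3767
step 6: x_pred=-0.7344  r=-3.1656  x^+=-2.2855  v^+=-2.5623  a^+=-0.6577
step 7: x_pred=-6.1723  r=11.0923  x^+=-0.7371  v^+=0.3370  a^+=0.3268
step 8: x_pred=-0.0228  r=-0.4372  x^+=-0.2370  v^+=0.6139  a^+=0.2880

x_post = -0.2370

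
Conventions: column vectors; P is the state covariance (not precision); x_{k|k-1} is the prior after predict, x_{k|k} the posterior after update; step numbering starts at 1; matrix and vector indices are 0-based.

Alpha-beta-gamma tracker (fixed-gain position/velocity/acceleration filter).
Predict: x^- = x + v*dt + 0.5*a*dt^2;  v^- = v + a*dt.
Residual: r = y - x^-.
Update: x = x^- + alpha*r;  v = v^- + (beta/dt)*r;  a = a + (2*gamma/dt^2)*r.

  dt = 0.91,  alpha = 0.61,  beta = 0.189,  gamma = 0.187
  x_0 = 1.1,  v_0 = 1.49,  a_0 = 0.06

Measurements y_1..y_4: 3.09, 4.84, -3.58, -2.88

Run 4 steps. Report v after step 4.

v_post = -3.8767

step 1: x_pred=2.4807  r=0.6093  x^+=2.8524  v^+=1.6711  a^+=0.3352
step 2: x_pred=4.5119  r=0.3281  x^+=4.7120  v^+=2.0443  a^+=0.4833
step 3: x_pred=6.7725  r=-10.3525  x^+=0.4575  v^+=0.3340  a^+=-4.1922
step 4: x_pred=-0.9744  r=-1.9056  x^+=-2.1368  v^+=-3.8767  a^+=-5.0528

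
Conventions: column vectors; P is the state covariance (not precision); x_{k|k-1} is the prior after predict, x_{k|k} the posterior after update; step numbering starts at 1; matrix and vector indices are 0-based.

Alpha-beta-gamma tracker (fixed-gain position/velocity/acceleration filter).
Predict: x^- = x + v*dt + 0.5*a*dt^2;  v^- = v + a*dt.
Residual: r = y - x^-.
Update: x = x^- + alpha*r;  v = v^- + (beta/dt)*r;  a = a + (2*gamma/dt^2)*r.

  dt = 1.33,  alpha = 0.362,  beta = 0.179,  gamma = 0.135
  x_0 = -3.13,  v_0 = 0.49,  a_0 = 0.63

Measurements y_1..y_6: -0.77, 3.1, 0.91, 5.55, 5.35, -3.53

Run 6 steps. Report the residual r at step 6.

step 1: x_pred=-1.9211  r=1.1511  x^+=-1.5044  v^+=1.4828  a^+=0.8057
step 2: x_pred=1.1804  r=1.9196  x^+=1.8753  v^+=2.8128  a^+=1.0987
step 3: x_pred=6.5880  r=-5.6780  x^+=4.5326  v^+=3.5099  a^+=0.2320
step 4: x_pred=9.4059  r=-3.8559  x^+=8.0101  v^+=3.2995  a^+=-0.3565
step 5: x_pred=12.0831  r=-6.7331  x^+=9.6457  v^+=1.9192  a^+=-1.3842
step 6: x_pred=10.9739  r=-14.5039  x^+=5.7235  v^+=-1.8739  a^+=-3.5981

resid = -14.5039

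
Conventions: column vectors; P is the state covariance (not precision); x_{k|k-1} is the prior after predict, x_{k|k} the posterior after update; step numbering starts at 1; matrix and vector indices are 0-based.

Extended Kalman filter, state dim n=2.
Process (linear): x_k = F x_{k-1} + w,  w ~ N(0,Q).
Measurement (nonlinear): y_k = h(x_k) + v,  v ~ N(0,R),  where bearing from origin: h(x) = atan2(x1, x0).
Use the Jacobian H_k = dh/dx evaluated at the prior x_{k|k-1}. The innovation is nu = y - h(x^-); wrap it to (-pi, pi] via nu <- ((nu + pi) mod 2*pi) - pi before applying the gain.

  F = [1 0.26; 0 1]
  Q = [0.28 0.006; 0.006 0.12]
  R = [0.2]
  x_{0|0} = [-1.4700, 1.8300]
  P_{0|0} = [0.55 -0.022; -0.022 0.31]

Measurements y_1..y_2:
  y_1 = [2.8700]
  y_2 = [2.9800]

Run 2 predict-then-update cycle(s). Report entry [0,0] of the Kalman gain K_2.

step 1: x^-=[-0.9942, 1.8300]  P^-=[0.8395 0.0646; 0.0646 0.4300]  H_jac=[-0.4219 -0.2292]  S=[0.3845]  K=[-0.9596; -0.3272]  nu=[0.8015]  x^+=[-1.7634, 1.5677]  P^+=[0.4854 -0.0561; -0.0561 0.3888]
step 2: x^-=[-1.3558, 1.5677]  P^-=[0.7625 0.0510; 0.0510 0.5088]  H_jac=[-0.3649 -0.3156]  S=[0.3640]  K=[-0.8087; -0.4923]  nu=[0.6962]  x^+=[-1.9188, 1.2250]  P^+=[0.5245 -0.0939; -0.0939 0.4206]

K[0,0] = -0.8087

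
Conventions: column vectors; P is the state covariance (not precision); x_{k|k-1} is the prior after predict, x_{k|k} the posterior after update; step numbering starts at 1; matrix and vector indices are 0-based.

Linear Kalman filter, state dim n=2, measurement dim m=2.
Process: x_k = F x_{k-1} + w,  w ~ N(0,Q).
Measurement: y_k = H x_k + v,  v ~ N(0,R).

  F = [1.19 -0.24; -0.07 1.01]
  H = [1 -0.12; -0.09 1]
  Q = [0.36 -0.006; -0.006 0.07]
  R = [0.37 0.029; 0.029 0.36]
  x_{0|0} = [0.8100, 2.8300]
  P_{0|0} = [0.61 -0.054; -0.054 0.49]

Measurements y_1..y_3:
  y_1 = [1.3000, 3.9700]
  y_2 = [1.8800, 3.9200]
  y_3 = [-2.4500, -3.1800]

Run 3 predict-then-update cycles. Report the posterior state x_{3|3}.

x_post = [-0.5020, 1.0819]

step 1: x^-=[0.2847, 2.8016]  P^-=[1.2829 -0.2414; -0.2414 0.5805]  S=[1.7192 -0.4001; -0.4001 0.9943]  K=[0.7498 -0.0572; -0.0441 0.5879]  nu=[1.3515, 1.1940]  x^+=[1.2297, 3.4439]  P^+=[0.2789 0.0263; 0.0263 0.2127]
step 2: x^-=[0.6368, 3.3923]  P^-=[0.7522 -0.0488; -0.0488 0.2847]  S=[1.1380 -0.1222; -0.1222 0.6595]  K=[0.6603 -0.0543; -0.0264 0.4334]  nu=[1.6503, 0.5850]  x^+=[1.6947, 3.6023]  P^+=[0.2453 0.0217; 0.0217 0.1572]
step 3: x^-=[1.1521, 3.5197]  P^-=[0.7041 -0.0381; -0.0381 0.2285]  S=[1.0865 -0.1003; -0.1003 0.6011]  K=[0.6466 -0.0609; -0.0251 0.3817]  nu=[-3.1798, -6.5960]  x^+=[-0.5020, 1.0819]  P^+=[0.2397 0.0184; 0.0184 0.1383]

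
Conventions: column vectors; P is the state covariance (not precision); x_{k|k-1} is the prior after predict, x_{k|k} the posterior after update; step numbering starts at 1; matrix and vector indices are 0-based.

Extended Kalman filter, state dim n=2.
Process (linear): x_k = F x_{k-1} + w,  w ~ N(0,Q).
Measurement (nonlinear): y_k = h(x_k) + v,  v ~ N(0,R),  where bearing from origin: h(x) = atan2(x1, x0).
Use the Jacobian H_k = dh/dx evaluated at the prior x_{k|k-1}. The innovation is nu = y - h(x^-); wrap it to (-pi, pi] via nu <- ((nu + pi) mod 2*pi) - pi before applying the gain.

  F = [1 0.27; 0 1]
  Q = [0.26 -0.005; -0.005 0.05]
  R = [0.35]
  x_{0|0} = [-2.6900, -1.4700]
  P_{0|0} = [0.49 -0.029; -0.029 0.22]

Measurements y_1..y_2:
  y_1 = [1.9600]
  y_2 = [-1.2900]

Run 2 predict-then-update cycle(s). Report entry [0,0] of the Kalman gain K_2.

step 1: x^-=[-3.0869, -1.4700]  P^-=[0.7504 0.0254; 0.0254 0.2700]  H_jac=[0.1258 -0.2641]  S=[0.3790]  K=[0.2313; -0.1797]  nu=[-1.6260]  x^+=[-3.4630, -1.1778]  P^+=[0.7301 0.0412; 0.0412 0.2578]
step 2: x^-=[-3.7810, -1.1778]  P^-=[1.0311 0.1057; 0.1057 0.3078]  H_jac=[0.0751 -0.2411]  S=[0.3699]  K=[0.1404; -0.1791]  nu=[1.5496]  x^+=[-3.5633, -1.4554]  P^+=[1.0238 0.1151; 0.1151 0.2959]

K[0,0] = 0.1404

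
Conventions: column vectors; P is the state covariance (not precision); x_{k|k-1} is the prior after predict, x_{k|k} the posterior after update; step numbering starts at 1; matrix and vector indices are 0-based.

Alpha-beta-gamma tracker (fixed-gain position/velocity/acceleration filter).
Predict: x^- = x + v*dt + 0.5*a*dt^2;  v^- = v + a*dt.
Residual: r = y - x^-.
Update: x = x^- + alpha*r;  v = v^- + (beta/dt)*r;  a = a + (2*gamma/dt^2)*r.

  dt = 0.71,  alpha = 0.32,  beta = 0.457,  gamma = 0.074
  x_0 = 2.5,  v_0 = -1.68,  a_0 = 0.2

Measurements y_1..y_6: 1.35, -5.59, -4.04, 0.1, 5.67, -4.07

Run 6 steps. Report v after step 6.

step 1: x_pred=1.3576  r=-0.0076  x^+=1.3552  v^+=-1.5429  a^+=0.1978
step 2: x_pred=0.3096  r=-5.8996  x^+=-1.5783  v^+=-5.1998  a^+=-1.5343
step 3: x_pred=-5.6569  r=1.6169  x^+=-5.1395  v^+=-5.2484  a^+=-1.0596
step 4: x_pred=-9.1329  r=9.2329  x^+=-6.1784  v^+=-0.0579  a^+=1.6511
step 5: x_pred=-5.8033  r=11.4733  x^+=-2.1319  v^+=8.4994  a^+=5.0196
step 6: x_pred=5.1679  r=-9.2379  x^+=2.2118  v^+=6.1172  a^+=2.3074

v_post = 6.1172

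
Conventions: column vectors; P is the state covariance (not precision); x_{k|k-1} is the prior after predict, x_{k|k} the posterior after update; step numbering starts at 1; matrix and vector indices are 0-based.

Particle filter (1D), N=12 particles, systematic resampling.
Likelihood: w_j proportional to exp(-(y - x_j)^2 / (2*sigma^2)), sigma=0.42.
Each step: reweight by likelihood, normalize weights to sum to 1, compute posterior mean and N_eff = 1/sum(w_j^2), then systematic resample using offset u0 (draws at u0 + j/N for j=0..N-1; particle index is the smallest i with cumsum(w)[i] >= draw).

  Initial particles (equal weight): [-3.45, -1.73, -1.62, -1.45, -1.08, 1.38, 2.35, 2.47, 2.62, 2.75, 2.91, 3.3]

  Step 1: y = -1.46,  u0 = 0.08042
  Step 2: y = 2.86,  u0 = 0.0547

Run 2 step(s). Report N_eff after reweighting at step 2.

step 1: w=[0.0000, 0.2387, 0.2730, 0.2934, 0.1949, 0.0000, 0.0000, 0.0000, 0.0000, 0.0000, 0.0000, 0.0000]  mean=-1.4911  Neff=3.9128  idx=[1, 1, 2, 2, 2, 2, 3, 3, 3, 4, 4, 4]
step 2: w=[0.0000, 0.0000, 0.0000, 0.0000, 0.0000, 0.0000, 0.0001, 0.0001, 0.0001, 0.3333, 0.3333, 0.3333]  mean=-1.0801  Neff=3.0011  idx=[9, 9, 9, 9, 10, 10, 10, 10, 11, 11, 11, 11]

N_eff = 3.0011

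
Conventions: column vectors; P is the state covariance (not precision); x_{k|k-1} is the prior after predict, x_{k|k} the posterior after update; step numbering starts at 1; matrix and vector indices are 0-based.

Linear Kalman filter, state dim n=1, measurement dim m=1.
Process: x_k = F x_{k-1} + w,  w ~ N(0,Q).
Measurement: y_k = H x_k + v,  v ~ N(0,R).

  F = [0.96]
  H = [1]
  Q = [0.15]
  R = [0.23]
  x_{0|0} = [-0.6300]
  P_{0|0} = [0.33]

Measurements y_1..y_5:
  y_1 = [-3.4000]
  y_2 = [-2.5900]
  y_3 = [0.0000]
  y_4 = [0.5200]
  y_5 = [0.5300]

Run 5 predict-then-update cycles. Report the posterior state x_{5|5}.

x_post = [0.1867]

step 1: x^-=[-0.6048]  P^-=[0.4541]  S=[0.6841]  K=[0.6638]  nu=[-2.7952]  x^+=[-2.4603]  P^+=[0.1527]
step 2: x^-=[-2.3619]  P^-=[0.2907]  S=[0.5207]  K=[0.5583]  nu=[-0.2281]  x^+=[-2.4892]  P^+=[0.1284]
step 3: x^-=[-2.3897]  P^-=[0.2683]  S=[0.4983]  K=[0.5385]  nu=[2.3897]  x^+=[-1.1029]  P^+=[0.1238]
step 4: x^-=[-1.0588]  P^-=[0.2641]  S=[0.4941]  K=[0.5345]  nu=[1.5788]  x^+=[-0.2149]  P^+=[0.1229]
step 5: x^-=[-0.2063]  P^-=[0.2633]  S=[0.4933]  K=[0.5338]  nu=[0.7363]  x^+=[0.1867]  P^+=[0.1228]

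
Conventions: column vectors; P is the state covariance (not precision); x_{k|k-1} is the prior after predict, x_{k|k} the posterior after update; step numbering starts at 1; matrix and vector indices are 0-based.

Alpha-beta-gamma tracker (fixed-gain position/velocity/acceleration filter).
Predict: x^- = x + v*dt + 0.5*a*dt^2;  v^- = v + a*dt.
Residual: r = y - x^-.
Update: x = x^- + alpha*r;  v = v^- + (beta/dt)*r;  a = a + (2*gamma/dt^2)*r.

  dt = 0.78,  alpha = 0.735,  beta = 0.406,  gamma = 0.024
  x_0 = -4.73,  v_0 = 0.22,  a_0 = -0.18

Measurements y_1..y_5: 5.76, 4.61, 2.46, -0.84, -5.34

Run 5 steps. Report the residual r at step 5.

resid = -4.4955

step 1: x_pred=-4.6132  r=10.3732  x^+=3.0111  v^+=5.4790  a^+=0.6384
step 2: x_pred=7.4789  r=-2.8689  x^+=5.3703  v^+=4.4836  a^+=0.4121
step 3: x_pred=8.9928  r=-6.5328  x^+=4.1912  v^+=1.4046  a^+=-0.1034
step 4: x_pred=5.2553  r=-6.0953  x^+=0.7753  v^+=-1.8487  a^+=-0.5843
step 5: x_pred=-0.8445  r=-4.4955  x^+=-4.1487  v^+=-4.6444  a^+=-0.9389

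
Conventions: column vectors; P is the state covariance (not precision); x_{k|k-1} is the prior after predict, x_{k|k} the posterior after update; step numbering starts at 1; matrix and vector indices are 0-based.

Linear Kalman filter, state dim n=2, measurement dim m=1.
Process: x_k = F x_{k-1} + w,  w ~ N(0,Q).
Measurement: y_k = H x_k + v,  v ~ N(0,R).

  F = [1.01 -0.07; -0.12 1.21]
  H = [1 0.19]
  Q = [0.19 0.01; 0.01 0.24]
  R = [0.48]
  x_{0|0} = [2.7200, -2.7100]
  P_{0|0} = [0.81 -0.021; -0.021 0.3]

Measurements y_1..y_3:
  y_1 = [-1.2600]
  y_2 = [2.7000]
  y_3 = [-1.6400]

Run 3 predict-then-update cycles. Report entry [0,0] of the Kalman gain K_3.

K[0,0] = 0.4869

step 1: x^-=[2.9369, -3.6055]  P^-=[1.0207 -0.1394; -0.1394 0.6970]  S=[1.4729]  K=[0.6750; -0.0047]  nu=[-3.5119]  x^+=[0.5663, -3.5888]  P^+=[0.3496 -0.1347; -0.1347 0.6970]
step 2: x^-=[0.8232, -4.4104]  P^-=[0.5691 -0.2572; -0.2572 1.3046]  S=[0.9985]  K=[0.5210; -0.0093]  nu=[2.7148]  x^+=[2.2377, -4.4357]  P^+=[0.2980 -0.2523; -0.2523 1.3045]
step 3: x^-=[2.5706, -5.6357]  P^-=[0.5361 -0.4471; -0.4471 2.2275]  S=[0.9266]  K=[0.4869; -0.0258]  nu=[-3.1398]  x^+=[1.0419, -5.5548]  P^+=[0.3164 -0.4355; -0.4355 2.2268]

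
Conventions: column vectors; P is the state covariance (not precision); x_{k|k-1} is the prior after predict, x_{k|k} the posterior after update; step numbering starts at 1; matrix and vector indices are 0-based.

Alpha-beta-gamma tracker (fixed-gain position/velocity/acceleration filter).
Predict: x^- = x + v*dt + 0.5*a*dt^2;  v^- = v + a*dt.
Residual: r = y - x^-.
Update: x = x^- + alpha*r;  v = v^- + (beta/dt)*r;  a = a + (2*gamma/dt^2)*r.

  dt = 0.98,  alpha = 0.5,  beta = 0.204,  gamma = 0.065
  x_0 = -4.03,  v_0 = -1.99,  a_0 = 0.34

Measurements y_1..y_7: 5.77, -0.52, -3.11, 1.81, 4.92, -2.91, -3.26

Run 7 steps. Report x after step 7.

x_post = 0.2646

step 1: x_pred=-5.8169  r=11.5869  x^+=-0.0235  v^+=0.7552  a^+=1.9084
step 2: x_pred=1.6330  r=-2.1530  x^+=0.5565  v^+=2.1772  a^+=1.6170
step 3: x_pred=3.4667  r=-6.5767  x^+=0.1783  v^+=2.3929  a^+=0.7268
step 4: x_pred=2.8723  r=-1.0623  x^+=2.3412  v^+=2.8839  a^+=0.5830
step 5: x_pred=5.4474  r=-0.5274  x^+=5.1837  v^+=3.3455  a^+=0.5116
step 6: x_pred=8.7079  r=-11.6179  x^+=2.8989  v^+=1.4284  a^+=-1.0610
step 7: x_pred=3.7893  r=-7.0493  x^+=0.2646  v^+=-1.0788  a^+=-2.0152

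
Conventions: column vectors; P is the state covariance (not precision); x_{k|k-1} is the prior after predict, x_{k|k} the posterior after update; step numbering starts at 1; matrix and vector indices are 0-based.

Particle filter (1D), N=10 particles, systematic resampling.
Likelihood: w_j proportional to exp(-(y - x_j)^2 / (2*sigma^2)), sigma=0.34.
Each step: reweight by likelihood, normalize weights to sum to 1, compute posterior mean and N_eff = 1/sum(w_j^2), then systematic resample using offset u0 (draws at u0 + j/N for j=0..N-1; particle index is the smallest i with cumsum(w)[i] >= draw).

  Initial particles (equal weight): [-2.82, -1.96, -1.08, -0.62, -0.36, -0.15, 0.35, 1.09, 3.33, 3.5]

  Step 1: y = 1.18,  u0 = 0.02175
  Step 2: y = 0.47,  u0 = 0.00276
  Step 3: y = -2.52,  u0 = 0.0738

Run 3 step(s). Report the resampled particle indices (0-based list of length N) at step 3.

step 1: w=[0.0000, 0.0000, 0.0000, 0.0000, 0.0000, 0.0005, 0.0500, 0.9495, 0.0000, 0.0000]  mean=1.0524  Neff=1.1061  idx=[6, 7, 7, 7, 7, 7, 7, 7, 7, 7]
step 2: w=[0.3551, 0.0717, 0.0717, 0.0717, 0.0717, 0.0717, 0.0717, 0.0717, 0.0717, 0.0717]  mean=0.8273  Neff=5.8044  idx=[0, 0, 0, 0, 1, 3, 4, 5, 7, 8]
step 3: w=[0.2500, 0.2500, 0.2500, 0.2500, 0.0000, 0.0000, 0.0000, 0.0000, 0.0000, 0.0000]  mean=0.3500  Neff=4.0000  idx=[0, 0, 1, 1, 1, 2, 2, 3, 3, 3]

resampled_idx = [0, 0, 1, 1, 1, 2, 2, 3, 3, 3]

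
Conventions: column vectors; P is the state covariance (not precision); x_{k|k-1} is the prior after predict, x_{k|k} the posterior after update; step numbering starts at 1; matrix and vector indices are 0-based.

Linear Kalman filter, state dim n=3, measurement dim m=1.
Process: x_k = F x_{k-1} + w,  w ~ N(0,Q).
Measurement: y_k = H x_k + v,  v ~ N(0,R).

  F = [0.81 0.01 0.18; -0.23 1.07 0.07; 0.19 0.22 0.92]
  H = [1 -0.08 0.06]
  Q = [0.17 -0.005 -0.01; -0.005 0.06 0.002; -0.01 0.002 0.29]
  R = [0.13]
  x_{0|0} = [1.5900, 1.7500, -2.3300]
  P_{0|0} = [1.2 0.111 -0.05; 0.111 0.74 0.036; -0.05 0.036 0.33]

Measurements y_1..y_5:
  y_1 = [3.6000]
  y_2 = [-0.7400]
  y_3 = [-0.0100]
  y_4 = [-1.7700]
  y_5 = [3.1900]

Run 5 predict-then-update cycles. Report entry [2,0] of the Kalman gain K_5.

K[2,0] = 0.8987

step 1: x^-=[0.8860, 1.3437, -1.4565]  P^-=[0.9554 -0.1143 0.2137; -0.1143 0.9247 0.2079; 0.2137 0.2079 0.6548]  S=[1.1357]  K=[0.8607; -0.1548; 0.2082]  nu=[2.9089]  x^+=[3.3895, 0.8933, -0.8510]  P^+=[0.1142 0.0370 0.0103; 0.0370 0.8975 0.2445; 0.0103 0.2445 0.6056]
step 2: x^-=[2.6013, 0.1167, 0.0576]  P^-=[0.2691 0.0703 0.1365; 0.0703 1.1146 0.4953; 0.1365 0.4953 0.9558]  S=[0.4101]  K=[0.6626; 0.0266; 0.3760]  nu=[-3.3354]  x^+=[0.3914, 0.0280, -1.1964]  P^+=[0.0891 0.0631 0.0343; 0.0631 1.1143 0.4912; 0.0343 0.4912 0.8978]
step 3: x^-=[0.1020, -0.1438, -1.0202]  P^-=[0.2705 0.1517 0.2169; 0.1517 1.3863 0.8122; 0.2169 0.8122 1.3232]  S=[0.4081]  K=[0.6650; 0.2193; 0.5669]  nu=[-0.0623]  x^+=[0.0606, -0.1575, -1.0554]  P^+=[0.0900 0.0922 0.0631; 0.0922 1.3667 0.7614; 0.0631 0.7614 1.1920]
step 4: x^-=[-0.1425, -0.2563, -0.9941]  P^-=[0.2905 0.2357 0.3072; 0.2357 1.7020 1.1594; 0.3072 1.1594 1.7063]  S=[0.4255]  K=[0.6816; 0.3974; 0.7446]  nu=[-1.5884]  x^+=[-1.2251, -0.8875, -2.1768]  P^+=[0.0928 0.1204 0.0912; 0.1204 1.6348 1.0335; 0.0912 1.0335 1.4704]
step 5: x^-=[-1.3931, -0.8202, -2.4306]  P^-=[0.3109 0.3190 0.3946; 0.3190 2.0364 1.5111; 0.3946 1.5111 2.0774]  S=[0.4433]  K=[0.6973; 0.5567; 0.8987]  nu=[4.6633]  x^+=[1.8588, 1.7758, 1.7604]  P^+=[0.0954 0.1469 0.1168; 0.1469 1.8990 1.2893; 0.1168 1.2893 1.7193]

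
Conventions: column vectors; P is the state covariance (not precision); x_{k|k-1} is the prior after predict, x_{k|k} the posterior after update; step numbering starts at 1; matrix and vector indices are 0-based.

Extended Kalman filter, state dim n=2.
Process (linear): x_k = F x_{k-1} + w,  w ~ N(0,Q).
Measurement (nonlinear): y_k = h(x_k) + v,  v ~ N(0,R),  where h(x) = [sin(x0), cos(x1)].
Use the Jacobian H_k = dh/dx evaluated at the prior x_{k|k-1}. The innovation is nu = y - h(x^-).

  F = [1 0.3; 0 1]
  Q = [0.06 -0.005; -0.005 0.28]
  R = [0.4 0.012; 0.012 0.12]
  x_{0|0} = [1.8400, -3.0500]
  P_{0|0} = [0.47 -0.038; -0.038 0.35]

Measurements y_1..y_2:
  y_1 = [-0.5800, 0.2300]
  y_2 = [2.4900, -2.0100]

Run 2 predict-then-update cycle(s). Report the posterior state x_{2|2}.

step 1: x^-=[0.9250, -3.0500]  P^-=[0.5387 0.0620; 0.0620 0.6300]  H_jac=[0.6018 0.0000; 0.0000 0.0915]  S=[0.5951 0.0154; 0.0154 0.1253]  K=[0.5453 -0.0218; 0.0509 0.4537]  nu=[-1.3786, 1.2258]  x^+=[0.1464, -2.5641]  P^+=[0.3620 0.0429; 0.0429 0.6020]
step 2: x^-=[-0.6228, -2.5641]  P^-=[0.5019 0.2185; 0.2185 0.8820]  H_jac=[0.8122 0.0000; 0.0000 0.5460]  S=[0.7312 0.1089; 0.1089 0.3829]  K=[0.5338 0.1597; 0.0579 1.2411]  nu=[3.0733, -1.1722]  x^+=[0.8306, -3.8410]  P^+=[0.2652 0.0468; 0.0468 0.2741]

x_post = [0.8306, -3.8410]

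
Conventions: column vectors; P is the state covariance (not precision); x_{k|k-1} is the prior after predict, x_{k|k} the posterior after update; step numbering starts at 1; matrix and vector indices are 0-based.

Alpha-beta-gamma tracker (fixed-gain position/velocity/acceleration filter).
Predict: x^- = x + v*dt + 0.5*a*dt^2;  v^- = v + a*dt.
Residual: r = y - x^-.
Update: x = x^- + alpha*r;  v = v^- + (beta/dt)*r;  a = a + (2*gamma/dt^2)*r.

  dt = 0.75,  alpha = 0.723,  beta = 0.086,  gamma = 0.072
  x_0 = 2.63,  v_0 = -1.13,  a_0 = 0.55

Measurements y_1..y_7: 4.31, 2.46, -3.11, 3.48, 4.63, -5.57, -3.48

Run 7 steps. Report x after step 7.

x_post = -3.3013

step 1: x_pred=1.9372  r=2.3728  x^+=3.6527  v^+=-0.4454  a^+=1.1574
step 2: x_pred=3.6442  r=-1.1842  x^+=2.7880  v^+=0.2869  a^+=0.8543
step 3: x_pred=3.2434  r=-6.3534  x^+=-1.3501  v^+=0.1991  a^+=-0.7722
step 4: x_pred=-1.4180  r=4.8980  x^+=2.1233  v^+=0.1815  a^+=0.4817
step 5: x_pred=2.3949  r=2.2351  x^+=4.0109  v^+=0.7991  a^+=1.0539
step 6: x_pred=4.9066  r=-10.4766  x^+=-2.6680  v^+=0.3882  a^+=-1.6281
step 7: x_pred=-2.8348  r=-0.6452  x^+=-3.3013  v^+=-0.9069  a^+=-1.7933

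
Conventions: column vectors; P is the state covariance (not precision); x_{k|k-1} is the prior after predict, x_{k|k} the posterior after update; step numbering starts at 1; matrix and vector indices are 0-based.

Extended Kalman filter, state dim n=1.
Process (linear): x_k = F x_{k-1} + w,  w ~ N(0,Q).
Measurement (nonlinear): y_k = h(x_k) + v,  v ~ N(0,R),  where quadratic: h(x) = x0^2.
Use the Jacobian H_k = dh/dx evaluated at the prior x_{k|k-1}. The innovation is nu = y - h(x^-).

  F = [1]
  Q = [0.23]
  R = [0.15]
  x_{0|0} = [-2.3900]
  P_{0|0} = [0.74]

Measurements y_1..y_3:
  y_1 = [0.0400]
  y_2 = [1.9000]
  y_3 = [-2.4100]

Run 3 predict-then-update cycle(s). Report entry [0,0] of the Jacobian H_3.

step 1: x^-=[-2.3900]  P^-=[0.9700]  H_jac=[-4.7800]  S=[22.3129]  K=[-0.2078]  nu=[-5.6721]  x^+=[-1.2113]  P^+=[0.0065]
step 2: x^-=[-1.2113]  P^-=[0.2365]  H_jac=[-2.4227]  S=[1.5382]  K=[-0.3725]  nu=[0.4326]  x^+=[-1.3725]  P^+=[0.0231]
step 3: x^-=[-1.3725]  P^-=[0.2531]  H_jac=[-2.7450]  S=[2.0569]  K=[-0.3377]  nu=[-4.2938]  x^+=[0.0776]  P^+=[0.0185]

H_jac[0,0] = -2.7450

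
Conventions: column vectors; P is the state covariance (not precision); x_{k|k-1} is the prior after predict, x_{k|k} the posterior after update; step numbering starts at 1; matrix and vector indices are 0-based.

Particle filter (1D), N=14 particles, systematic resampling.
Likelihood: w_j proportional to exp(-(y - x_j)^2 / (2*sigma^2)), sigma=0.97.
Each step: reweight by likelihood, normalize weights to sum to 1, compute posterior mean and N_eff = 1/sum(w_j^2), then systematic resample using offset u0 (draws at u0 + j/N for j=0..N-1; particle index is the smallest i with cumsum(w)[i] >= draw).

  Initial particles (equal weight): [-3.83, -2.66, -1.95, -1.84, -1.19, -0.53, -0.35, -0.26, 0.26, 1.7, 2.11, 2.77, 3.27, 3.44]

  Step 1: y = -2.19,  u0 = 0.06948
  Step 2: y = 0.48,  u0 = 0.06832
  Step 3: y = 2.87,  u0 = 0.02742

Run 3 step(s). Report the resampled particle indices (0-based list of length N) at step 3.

resampled_idx = [5, 8, 8, 8, 9, 9, 10, 10, 11, 11, 12, 12, 13, 13]

step 1: w=[0.0570, 0.2117, 0.2309, 0.2231, 0.1400, 0.0551, 0.0394, 0.0329, 0.0098, 0.0001, 0.0000, 0.0000, 0.0000, 0.0000]  mean=-1.8578  Neff=5.6644  idx=[1, 1, 1, 2, 2, 2, 2, 3, 3, 3, 4, 4, 6, 8]
step 2: w=[0.0021, 0.0021, 0.0021, 0.0175, 0.0175, 0.0175, 0.0175, 0.0231, 0.0231, 0.0231, 0.0915, 0.0915, 0.2792, 0.3924]  mean=-0.4939  Neff=3.9759  idx=[6, 9, 10, 11, 12, 12, 12, 12, 13, 13, 13, 13, 13, 13]
step 3: w=[0.0000, 0.0000, 0.0009, 0.0009, 0.0228, 0.0228, 0.0228, 0.0228, 0.1511, 0.1511, 0.1511, 0.1511, 0.1511, 0.1511]  mean=0.2016  Neff=7.1870  idx=[5, 8, 8, 8, 9, 9, 10, 10, 11, 11, 12, 12, 13, 13]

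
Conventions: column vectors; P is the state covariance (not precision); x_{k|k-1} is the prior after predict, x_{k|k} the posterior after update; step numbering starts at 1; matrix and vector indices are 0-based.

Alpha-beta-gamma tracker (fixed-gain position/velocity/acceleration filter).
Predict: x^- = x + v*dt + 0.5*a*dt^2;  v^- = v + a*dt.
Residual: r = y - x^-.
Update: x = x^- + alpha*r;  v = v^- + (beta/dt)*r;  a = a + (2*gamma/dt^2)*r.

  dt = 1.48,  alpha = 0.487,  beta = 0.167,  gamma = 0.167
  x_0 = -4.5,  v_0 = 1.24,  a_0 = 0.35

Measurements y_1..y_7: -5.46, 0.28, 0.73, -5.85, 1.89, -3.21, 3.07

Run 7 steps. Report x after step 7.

step 1: x_pred=-2.2815  r=-3.1785  x^+=-3.8294  v^+=1.3993  a^+=-0.1347
step 2: x_pred=-1.9059  r=2.1859  x^+=-0.8414  v^+=1.4467  a^+=0.1986
step 3: x_pred=1.5173  r=-0.7873  x^+=1.1339  v^+=1.6518  a^+=0.0786
step 4: x_pred=3.6647  r=-9.5147  x^+=-0.9690  v^+=0.6945  a^+=-1.3722
step 5: x_pred=-1.4439  r=3.3339  x^+=0.1797  v^+=-0.9602  a^+=-0.8639
step 6: x_pred=-2.1875  r=-1.0225  x^+=-2.6854  v^+=-2.3541  a^+=-1.0198
step 7: x_pred=-7.2863  r=10.3563  x^+=-2.2428  v^+=-2.6948  a^+=0.5594

x_post = -2.2428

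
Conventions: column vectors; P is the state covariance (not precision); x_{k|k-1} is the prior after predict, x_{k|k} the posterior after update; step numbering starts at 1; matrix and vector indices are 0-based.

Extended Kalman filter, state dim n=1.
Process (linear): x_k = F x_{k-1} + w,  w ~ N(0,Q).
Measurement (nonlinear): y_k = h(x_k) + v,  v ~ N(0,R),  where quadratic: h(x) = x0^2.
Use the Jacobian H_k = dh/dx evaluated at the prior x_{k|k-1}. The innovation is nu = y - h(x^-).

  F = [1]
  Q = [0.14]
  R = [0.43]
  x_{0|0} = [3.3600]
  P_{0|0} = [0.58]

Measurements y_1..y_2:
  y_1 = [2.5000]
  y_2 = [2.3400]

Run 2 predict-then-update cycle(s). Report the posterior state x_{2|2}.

step 1: x^-=[3.3600]  P^-=[0.7200]  H_jac=[6.7200]  S=[32.9440]  K=[0.1469]  nu=[-8.7896]  x^+=[2.0691]  P^+=[0.0094]
step 2: x^-=[2.0691]  P^-=[0.1494]  H_jac=[4.1382]  S=[2.9884]  K=[0.2069]  nu=[-1.9412]  x^+=[1.6675]  P^+=[0.0215]

x_post = [1.6675]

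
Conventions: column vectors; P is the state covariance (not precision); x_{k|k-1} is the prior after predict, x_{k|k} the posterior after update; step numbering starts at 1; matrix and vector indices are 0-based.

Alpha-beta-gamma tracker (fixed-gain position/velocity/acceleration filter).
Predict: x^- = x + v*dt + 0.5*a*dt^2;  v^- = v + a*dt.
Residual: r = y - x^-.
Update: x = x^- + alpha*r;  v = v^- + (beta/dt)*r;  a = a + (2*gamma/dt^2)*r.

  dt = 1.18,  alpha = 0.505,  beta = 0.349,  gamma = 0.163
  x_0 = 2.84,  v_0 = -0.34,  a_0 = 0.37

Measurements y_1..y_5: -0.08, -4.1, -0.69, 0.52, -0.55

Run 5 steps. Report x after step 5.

x_post = -1.5243

step 1: x_pred=2.6964  r=-2.7764  x^+=1.2943  v^+=-0.7246  a^+=-0.2800
step 2: x_pred=0.2444  r=-4.3444  x^+=-1.9495  v^+=-2.3399  a^+=-1.2972
step 3: x_pred=-5.6137  r=4.9237  x^+=-3.1272  v^+=-2.4143  a^+=-0.1444
step 4: x_pred=-6.0767  r=6.5967  x^+=-2.7453  v^+=-0.6337  a^+=1.4001
step 5: x_pred=-2.5183  r=1.9683  x^+=-1.5243  v^+=1.6006  a^+=1.8609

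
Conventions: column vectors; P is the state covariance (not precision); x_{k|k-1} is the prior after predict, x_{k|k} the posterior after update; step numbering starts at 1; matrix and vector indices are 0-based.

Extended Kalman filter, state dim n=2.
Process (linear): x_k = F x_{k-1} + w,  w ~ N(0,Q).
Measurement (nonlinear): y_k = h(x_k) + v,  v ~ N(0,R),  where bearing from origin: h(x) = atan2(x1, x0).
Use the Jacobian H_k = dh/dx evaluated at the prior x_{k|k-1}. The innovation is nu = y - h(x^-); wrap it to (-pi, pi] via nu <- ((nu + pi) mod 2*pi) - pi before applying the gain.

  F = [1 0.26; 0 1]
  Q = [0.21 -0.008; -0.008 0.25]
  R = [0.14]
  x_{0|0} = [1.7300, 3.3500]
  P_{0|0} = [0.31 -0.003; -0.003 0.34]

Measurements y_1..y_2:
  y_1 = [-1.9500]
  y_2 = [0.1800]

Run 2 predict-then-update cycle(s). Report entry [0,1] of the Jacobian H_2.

step 1: x^-=[2.6010, 3.3500]  P^-=[0.5414 0.0774; 0.0774 0.5900]  H_jac=[-0.1862 0.1446]  S=[0.1669]  K=[-0.5369; 0.4247]  nu=[-2.8606]  x^+=[4.1370, 2.1352]  P^+=[0.4933 0.1155; 0.1155 0.5599]
step 2: x^-=[4.6921, 2.1352]  P^-=[0.8012 0.2530; 0.2530 0.8099]  H_jac=[-0.0803 0.1766]  S=[0.1632]  K=[-0.1206; 0.7514]  nu=[-0.2470]  x^+=[4.7219, 1.9495]  P^+=[0.7988 0.2678; 0.2678 0.7177]

H_jac[0,1] = 0.1766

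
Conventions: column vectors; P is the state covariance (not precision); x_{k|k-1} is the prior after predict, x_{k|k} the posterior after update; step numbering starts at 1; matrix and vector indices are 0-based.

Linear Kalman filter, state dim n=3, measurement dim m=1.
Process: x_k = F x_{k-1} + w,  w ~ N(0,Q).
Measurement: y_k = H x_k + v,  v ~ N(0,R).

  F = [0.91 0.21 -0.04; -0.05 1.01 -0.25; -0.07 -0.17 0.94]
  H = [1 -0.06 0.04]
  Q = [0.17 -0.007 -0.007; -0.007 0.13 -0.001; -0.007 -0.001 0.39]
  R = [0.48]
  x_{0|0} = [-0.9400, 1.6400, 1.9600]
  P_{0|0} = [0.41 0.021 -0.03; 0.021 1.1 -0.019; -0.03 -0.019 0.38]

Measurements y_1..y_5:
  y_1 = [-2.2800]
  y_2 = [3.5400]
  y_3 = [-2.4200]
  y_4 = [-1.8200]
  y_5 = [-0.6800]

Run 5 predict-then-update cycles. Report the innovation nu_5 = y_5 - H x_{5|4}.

innov = [0.6797]

step 1: x^-=[-0.5894, 1.2134, 1.6294]  P^-=[0.5692 0.2391 -0.1199; 0.2391 1.2836 -0.2970; -0.1199 -0.2970 0.7701]  S=[1.0182]  K=[0.5402; 0.1475; -0.0700]  nu=[-1.6830]  x^+=[-1.4986, 0.9652, 1.7471]  P^+=[0.2720 0.1579 -0.0814; 0.1579 1.2615 -0.2865; -0.0814 -0.2865 0.7651]
step 2: x^-=[-1.2309, 0.6130, 1.5831]  P^-=[0.5232 0.4443 -0.2532; 0.4443 1.5920 -0.6880; -0.2532 -0.6880 1.2099]  S=[0.9406]  K=[0.5171; 0.3415; -0.1739]  nu=[4.7443]  x^+=[1.2226, 2.2333, 0.7582]  P^+=[0.2717 0.2782 -0.1686; 0.2782 1.4823 -0.6322; -0.1686 -0.6322 1.1814]
step 3: x^-=[1.5513, 2.0050, 0.2475]  P^-=[0.5914 0.6563 -0.4426; 0.6563 2.0035 -1.1716; -0.4426 -1.1716 1.7089]  S=[0.9728]  K=[0.5493; 0.5029; -0.3124]  nu=[-3.8609]  x^+=[-0.5694, 0.0633, 1.4537]  P^+=[0.2979 0.3876 -0.2756; 0.3876 1.7575 -1.0187; -0.2756 -1.0187 1.6140]
step 4: x^-=[-0.5630, -0.2711, 1.3956]  P^-=[0.6821 0.8773 -0.6596; 0.8773 2.4928 -1.7074; -0.6596 -1.7074 2.2395]  S=[1.0248]  K=[0.5885; 0.6435; -0.4563]  nu=[-1.3291]  x^+=[-1.3452, -1.1263, 2.0020]  P^+=[0.3272 0.4892 -0.3845; 0.4892 2.0685 -1.4065; -0.3845 -1.4065 2.0261]
step 5: x^-=[-1.5407, -1.5708, 2.1675]  P^-=[0.7740 1.0990 -0.8779; 1.0990 3.0188 -2.2454; -0.8779 -2.2454 2.7534]  S=[1.0780]  K=[0.6243; 0.7681; -0.5873]  nu=[0.6797]  x^+=[-1.1163, -1.0487, 1.7684]  P^+=[0.3539 0.5820 -0.4827; 0.5820 2.3827 -1.7591; -0.4827 -1.7591 2.3816]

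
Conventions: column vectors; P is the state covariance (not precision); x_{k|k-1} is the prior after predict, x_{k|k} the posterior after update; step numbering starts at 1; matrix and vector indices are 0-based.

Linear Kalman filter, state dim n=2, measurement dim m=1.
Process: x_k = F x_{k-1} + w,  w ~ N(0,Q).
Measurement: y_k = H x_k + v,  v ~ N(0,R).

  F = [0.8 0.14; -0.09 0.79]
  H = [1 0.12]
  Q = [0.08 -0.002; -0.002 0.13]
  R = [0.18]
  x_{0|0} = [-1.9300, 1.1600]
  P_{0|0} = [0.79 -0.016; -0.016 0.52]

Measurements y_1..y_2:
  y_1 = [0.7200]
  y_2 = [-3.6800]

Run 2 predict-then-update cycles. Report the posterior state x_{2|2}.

x_post = [-1.6742, 0.2405]

step 1: x^-=[-1.3816, 1.0901]  P^-=[0.5922 -0.0113; -0.0113 0.4632]  S=[0.7762]  K=[0.7612; 0.0571]  nu=[1.9708]  x^+=[0.1186, 1.2026]  P^+=[0.1424 -0.0450; -0.0450 0.4607]
step 2: x^-=[0.2633, 0.9394]  P^-=[0.1701 0.0108; 0.0108 0.4251]  S=[0.3588]  K=[0.4777; 0.1723]  nu=[-4.0560]  x^+=[-1.6742, 0.2405]  P^+=[0.0882 -0.0187; -0.0187 0.4144]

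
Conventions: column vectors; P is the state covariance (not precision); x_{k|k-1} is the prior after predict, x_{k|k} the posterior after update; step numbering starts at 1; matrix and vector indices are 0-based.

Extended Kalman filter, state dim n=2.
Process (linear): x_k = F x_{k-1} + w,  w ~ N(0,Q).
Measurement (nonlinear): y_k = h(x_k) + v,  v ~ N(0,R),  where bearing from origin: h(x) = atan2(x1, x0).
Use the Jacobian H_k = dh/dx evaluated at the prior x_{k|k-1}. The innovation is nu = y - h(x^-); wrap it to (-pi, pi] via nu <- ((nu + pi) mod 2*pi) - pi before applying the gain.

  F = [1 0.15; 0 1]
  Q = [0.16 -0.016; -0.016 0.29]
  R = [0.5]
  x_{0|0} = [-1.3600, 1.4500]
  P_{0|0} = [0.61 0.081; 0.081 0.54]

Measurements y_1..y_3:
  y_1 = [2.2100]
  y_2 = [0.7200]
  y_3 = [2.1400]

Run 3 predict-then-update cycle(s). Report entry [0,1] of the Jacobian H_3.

H_jac[0,1] = 0.0252

step 1: x^-=[-1.1425, 1.4500]  P^-=[0.8065 0.1460; 0.1460 0.8300]  H_jac=[-0.4255 -0.3353]  S=[0.7809]  K=[-0.5021; -0.4359]  nu=[-0.0281]  x^+=[-1.1284, 1.4623]  P^+=[0.6096 -0.0249; -0.0249 0.6816]
step 2: x^-=[-0.9090, 1.4623]  P^-=[0.7775 0.0613; 0.0613 0.9716]  H_jac=[-0.4932 -0.3066]  S=[0.7991]  K=[-0.5035; -0.4107]  nu=[-1.4070]  x^+=[-0.2007, 2.0402]  P^+=[0.5749 -0.1039; -0.1039 0.8368]
step 3: x^-=[0.1053, 2.0402]  P^-=[0.7226 0.0056; 0.0056 1.1268]  H_jac=[-0.4889 0.0252]  S=[0.6733]  K=[-0.5245; 0.0382]  nu=[0.6208]  x^+=[-0.2202, 2.0638]  P^+=[0.5374 0.0191; 0.0191 1.1259]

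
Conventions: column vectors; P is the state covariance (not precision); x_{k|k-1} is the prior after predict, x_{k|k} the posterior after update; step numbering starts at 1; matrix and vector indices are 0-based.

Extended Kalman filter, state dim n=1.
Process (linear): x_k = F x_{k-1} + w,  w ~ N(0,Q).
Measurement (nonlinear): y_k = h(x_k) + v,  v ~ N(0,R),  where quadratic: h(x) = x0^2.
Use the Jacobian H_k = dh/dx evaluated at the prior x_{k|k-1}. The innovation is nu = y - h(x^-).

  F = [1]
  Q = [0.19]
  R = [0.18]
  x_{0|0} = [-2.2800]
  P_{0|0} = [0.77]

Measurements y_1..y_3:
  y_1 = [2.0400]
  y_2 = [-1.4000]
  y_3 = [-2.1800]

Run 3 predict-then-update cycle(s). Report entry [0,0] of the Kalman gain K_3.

K[0,0] = -0.5352

step 1: x^-=[-2.2800]  P^-=[0.9600]  H_jac=[-4.5600]  S=[20.1419]  K=[-0.2173]  nu=[-3.1584]  x^+=[-1.5936]  P^+=[0.0086]
step 2: x^-=[-1.5936]  P^-=[0.1986]  H_jac=[-3.1871]  S=[2.1971]  K=[-0.2881]  nu=[-3.9394]  x^+=[-0.4588]  P^+=[0.0163]
step 3: x^-=[-0.4588]  P^-=[0.2063]  H_jac=[-0.9175]  S=[0.3537]  K=[-0.5352]  nu=[-2.3905]  x^+=[0.8205]  P^+=[0.1050]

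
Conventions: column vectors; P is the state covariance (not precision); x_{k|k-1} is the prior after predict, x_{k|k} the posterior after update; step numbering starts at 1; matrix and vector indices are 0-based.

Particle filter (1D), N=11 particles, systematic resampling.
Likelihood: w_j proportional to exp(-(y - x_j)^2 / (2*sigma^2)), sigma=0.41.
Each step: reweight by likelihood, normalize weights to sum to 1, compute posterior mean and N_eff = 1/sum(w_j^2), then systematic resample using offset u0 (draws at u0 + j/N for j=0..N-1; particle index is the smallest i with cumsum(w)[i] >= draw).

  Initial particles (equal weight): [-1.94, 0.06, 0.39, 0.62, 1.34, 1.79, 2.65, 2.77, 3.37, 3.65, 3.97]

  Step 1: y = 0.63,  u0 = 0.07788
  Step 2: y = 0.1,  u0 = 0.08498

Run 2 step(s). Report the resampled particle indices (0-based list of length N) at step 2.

step 1: w=[0.0000, 0.1544, 0.3419, 0.4057, 0.0906, 0.0074, 0.0000, 0.0000, 0.0000, 0.0000, 0.0000]  mean=0.5288  Neff=3.1890  idx=[1, 2, 2, 2, 2, 3, 3, 3, 3, 3, 4]
step 2: w=[0.1566, 0.1225, 0.1225, 0.1225, 0.1225, 0.0704, 0.0704, 0.0704, 0.0704, 0.0704, 0.0016]  mean=0.4208  Neff=9.1503  idx=[0, 1, 1, 2, 3, 4, 4, 6, 7, 8, 9]

resampled_idx = [0, 1, 1, 2, 3, 4, 4, 6, 7, 8, 9]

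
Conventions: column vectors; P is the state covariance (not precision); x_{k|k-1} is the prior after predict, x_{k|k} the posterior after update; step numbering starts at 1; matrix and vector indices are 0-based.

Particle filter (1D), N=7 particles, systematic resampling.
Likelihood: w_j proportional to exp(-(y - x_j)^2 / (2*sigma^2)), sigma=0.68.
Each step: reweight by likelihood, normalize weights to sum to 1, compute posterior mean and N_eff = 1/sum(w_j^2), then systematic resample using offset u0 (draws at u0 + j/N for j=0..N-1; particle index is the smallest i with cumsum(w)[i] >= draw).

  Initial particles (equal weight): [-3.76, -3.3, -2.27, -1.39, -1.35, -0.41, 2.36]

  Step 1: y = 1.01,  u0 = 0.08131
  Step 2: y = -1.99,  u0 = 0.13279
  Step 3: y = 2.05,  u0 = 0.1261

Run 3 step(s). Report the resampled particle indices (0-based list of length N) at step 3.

resampled_idx = [0, 1, 2, 3, 4, 5, 6]

step 1: w=[0.0000, 0.0000, 0.0000, 0.0077, 0.0094, 0.4401, 0.5428]  mean=1.0770  Neff=2.0475  idx=[5, 5, 5, 6, 6, 6, 6]
step 2: w=[0.3333, 0.3333, 0.3333, 0.0000, 0.0000, 0.0000, 0.0000]  mean=-0.4100  Neff=3.0000  idx=[0, 0, 1, 1, 2, 2, 2]
step 3: w=[0.1429, 0.1429, 0.1429, 0.1429, 0.1429, 0.1429, 0.1429]  mean=-0.4100  Neff=7.0000  idx=[0, 1, 2, 3, 4, 5, 6]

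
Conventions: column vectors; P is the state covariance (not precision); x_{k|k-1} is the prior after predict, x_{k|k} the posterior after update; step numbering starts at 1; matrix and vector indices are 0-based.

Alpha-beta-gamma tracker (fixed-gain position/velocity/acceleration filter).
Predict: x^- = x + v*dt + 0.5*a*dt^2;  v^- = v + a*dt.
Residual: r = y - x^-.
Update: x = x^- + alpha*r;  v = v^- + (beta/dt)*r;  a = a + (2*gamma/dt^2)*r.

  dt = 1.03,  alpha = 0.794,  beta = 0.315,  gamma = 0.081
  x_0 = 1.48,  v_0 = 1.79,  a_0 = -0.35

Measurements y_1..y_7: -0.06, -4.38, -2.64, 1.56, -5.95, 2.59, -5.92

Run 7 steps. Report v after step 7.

v_post = -0.9427

step 1: x_pred=3.1380  r=-3.1980  x^+=0.5988  v^+=0.4515  a^+=-0.8383
step 2: x_pred=0.6191  r=-4.9991  x^+=-3.3502  v^+=-1.9409  a^+=-1.6017
step 3: x_pred=-6.1989  r=3.5589  x^+=-3.3731  v^+=-2.5022  a^+=-1.0583
step 4: x_pred=-6.5118  r=8.0718  x^+=-0.1028  v^+=-1.1237  a^+=0.1743
step 5: x_pred=-1.1677  r=-4.7823  x^+=-4.9649  v^+=-2.4067  a^+=-0.5559
step 6: x_pred=-7.7386  r=10.3286  x^+=0.4623  v^+=0.1794  a^+=1.0212
step 7: x_pred=1.1888  r=-7.1088  x^+=-4.4556  v^+=-0.9427  a^+=-0.0643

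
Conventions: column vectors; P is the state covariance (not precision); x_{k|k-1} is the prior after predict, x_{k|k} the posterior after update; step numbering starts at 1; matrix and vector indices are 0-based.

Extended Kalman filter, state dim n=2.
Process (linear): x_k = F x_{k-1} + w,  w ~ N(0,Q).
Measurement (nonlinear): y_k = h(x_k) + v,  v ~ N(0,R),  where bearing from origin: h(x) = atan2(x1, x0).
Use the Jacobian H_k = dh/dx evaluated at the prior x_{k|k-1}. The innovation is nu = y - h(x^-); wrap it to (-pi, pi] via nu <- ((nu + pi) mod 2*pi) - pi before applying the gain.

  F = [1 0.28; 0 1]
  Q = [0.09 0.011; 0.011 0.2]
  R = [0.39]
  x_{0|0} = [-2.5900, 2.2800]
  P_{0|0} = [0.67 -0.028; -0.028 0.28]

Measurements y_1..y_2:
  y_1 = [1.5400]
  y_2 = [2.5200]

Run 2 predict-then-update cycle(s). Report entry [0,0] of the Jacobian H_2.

H_jac[0,0] = -0.3544

step 1: x^-=[-1.9516, 2.2800]  P^-=[0.7663 0.0614; 0.0614 0.4800]  H_jac=[-0.2531 -0.2167]  S=[0.4684]  K=[-0.4425; -0.2552]  nu=[-0.7387]  x^+=[-1.6247, 2.4686]  P^+=[0.6745 0.0085; 0.0085 0.4495]
step 2: x^-=[-0.9335, 2.4686]  P^-=[0.8045 0.1454; 0.1454 0.6495]  H_jac=[-0.3544 -0.1340]  S=[0.5165]  K=[-0.5897; -0.2683]  nu=[0.5877]  x^+=[-1.2801, 2.3109]  P^+=[0.6249 0.0636; 0.0636 0.6123]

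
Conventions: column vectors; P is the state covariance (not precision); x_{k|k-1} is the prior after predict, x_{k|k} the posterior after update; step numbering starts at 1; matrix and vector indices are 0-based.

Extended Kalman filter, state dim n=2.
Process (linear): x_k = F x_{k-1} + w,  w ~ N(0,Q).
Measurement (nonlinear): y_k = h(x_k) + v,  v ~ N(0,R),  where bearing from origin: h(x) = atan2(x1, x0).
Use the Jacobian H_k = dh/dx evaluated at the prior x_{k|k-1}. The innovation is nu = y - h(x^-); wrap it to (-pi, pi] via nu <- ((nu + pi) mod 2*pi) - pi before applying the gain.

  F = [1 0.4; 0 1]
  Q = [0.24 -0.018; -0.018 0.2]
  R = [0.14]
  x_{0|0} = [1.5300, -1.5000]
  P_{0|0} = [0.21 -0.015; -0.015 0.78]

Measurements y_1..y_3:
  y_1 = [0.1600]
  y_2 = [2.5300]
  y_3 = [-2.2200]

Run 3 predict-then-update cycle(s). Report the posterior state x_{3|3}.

step 1: x^-=[0.9300, -1.5000]  P^-=[0.5628 0.2790; 0.2790 0.9800]  H_jac=[0.4816 0.2986]  S=[0.4381]  K=[0.8088; 0.9746]  nu=[1.1758]  x^+=[1.8810, -0.3541]  P^+=[0.2762 -0.0663; -0.0663 0.5639]
step 2: x^-=[1.7393, -0.3541]  P^-=[0.5534 0.1413; 0.1413 0.7639]  H_jac=[0.1124 0.5521]  S=[0.3973]  K=[0.3528; 1.1013]  nu=[2.7309]  x^+=[2.7028, 2.6535]  P^+=[0.5040 -0.0131; -0.0131 0.2820]
step 3: x^-=[3.7642, 2.6535]  P^-=[0.7786 0.0817; 0.0817 0.4820]  H_jac=[-0.1251 0.1775]  S=[0.1637]  K=[-0.5064; 0.4600]  nu=[-2.8340]  x^+=[5.1992, 1.3498]  P^+=[0.7366 0.1198; 0.1198 0.4473]

x_post = [5.1992, 1.3498]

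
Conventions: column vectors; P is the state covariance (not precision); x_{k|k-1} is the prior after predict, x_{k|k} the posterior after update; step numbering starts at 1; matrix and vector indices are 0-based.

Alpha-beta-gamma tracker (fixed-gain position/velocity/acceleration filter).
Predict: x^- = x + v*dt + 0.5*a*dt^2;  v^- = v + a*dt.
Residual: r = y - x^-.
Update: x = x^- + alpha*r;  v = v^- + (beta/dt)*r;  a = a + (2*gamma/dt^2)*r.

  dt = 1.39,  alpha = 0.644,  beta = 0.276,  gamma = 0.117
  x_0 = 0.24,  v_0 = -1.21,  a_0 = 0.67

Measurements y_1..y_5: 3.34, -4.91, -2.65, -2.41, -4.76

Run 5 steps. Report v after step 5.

v_post = -0.6384

step 1: x_pred=-0.7946  r=4.1346  x^+=1.8681  v^+=0.5423  a^+=1.1708
step 2: x_pred=3.7528  r=-8.6628  x^+=-1.8260  v^+=0.4495  a^+=0.1216
step 3: x_pred=-1.0837  r=-1.5663  x^+=-2.0924  v^+=0.3075  a^+=-0.0681
step 4: x_pred=-1.7307  r=-0.6793  x^+=-2.1682  v^+=0.0780  a^+=-0.1504
step 5: x_pred=-2.2051  r=-2.5549  x^+=-3.8504  v^+=-0.6384  a^+=-0.4598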